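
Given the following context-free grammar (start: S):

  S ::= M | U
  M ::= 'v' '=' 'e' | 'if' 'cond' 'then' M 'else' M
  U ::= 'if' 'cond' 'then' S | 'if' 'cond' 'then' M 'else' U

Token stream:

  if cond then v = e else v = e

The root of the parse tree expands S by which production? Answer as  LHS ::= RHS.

S ::= M

[S [M if cond then [M v = e] else [M v = e]]]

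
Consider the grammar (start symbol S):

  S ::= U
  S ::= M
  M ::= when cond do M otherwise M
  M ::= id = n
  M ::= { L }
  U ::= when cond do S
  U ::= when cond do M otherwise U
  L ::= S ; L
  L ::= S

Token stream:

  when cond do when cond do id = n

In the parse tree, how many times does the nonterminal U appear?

[S [U when cond do [S [U when cond do [S [M id = n]]]]]]

2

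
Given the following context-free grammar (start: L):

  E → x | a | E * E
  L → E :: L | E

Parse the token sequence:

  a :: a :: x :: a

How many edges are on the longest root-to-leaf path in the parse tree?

[L [E a] :: [L [E a] :: [L [E x] :: [L [E a]]]]]

5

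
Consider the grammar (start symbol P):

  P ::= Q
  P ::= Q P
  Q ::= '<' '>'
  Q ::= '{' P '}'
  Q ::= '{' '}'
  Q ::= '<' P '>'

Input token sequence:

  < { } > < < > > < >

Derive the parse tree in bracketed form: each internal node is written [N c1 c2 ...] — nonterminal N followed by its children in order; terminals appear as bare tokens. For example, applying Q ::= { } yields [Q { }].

[P [Q < [P [Q { }]] >] [P [Q < [P [Q < >]] >] [P [Q < >]]]]

P
Q P
< P > P
< Q > P
< { } > P
< { } > Q P
< { } > < P > P
< { } > < Q > P
< { } > < < > > P
< { } > < < > > Q
< { } > < < > > < >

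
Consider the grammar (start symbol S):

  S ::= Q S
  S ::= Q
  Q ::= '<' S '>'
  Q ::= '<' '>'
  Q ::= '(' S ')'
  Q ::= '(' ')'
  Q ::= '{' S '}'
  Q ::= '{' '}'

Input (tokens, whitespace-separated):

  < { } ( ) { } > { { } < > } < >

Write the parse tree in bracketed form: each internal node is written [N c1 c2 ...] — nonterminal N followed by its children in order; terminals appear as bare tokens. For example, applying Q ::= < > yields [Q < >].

[S [Q < [S [Q { }] [S [Q ( )] [S [Q { }]]]] >] [S [Q { [S [Q { }] [S [Q < >]]] }] [S [Q < >]]]]

S
Q S
< S > S
< Q S > S
< { } S > S
< { } Q S > S
< { } ( ) S > S
< { } ( ) Q > S
< { } ( ) { } > S
< { } ( ) { } > Q S
< { } ( ) { } > { S } S
< { } ( ) { } > { Q S } S
< { } ( ) { } > { { } S } S
< { } ( ) { } > { { } Q } S
< { } ( ) { } > { { } < > } S
< { } ( ) { } > { { } < > } Q
< { } ( ) { } > { { } < > } < >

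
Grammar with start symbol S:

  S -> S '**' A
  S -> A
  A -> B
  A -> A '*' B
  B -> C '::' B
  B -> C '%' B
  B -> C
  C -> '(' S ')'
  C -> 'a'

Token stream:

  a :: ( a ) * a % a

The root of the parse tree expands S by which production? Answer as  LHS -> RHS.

S -> A

[S [A [A [B [C a] :: [B [C ( [S [A [B [C a]]]] )]]]] * [B [C a] % [B [C a]]]]]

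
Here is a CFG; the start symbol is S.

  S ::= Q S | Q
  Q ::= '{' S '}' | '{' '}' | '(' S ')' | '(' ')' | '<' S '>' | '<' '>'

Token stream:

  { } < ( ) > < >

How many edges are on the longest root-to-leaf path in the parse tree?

5

[S [Q { }] [S [Q < [S [Q ( )]] >] [S [Q < >]]]]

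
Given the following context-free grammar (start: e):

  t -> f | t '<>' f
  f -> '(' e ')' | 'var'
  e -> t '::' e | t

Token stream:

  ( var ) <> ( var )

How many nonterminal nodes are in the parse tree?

11

[e [t [t [f ( [e [t [f var]]] )]] <> [f ( [e [t [f var]]] )]]]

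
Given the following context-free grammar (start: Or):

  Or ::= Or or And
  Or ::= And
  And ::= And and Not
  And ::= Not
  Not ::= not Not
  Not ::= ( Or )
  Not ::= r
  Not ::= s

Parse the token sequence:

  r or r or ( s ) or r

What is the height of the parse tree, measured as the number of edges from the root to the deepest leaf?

7

[Or [Or [Or [Or [And [Not r]]] or [And [Not r]]] or [And [Not ( [Or [And [Not s]]] )]]] or [And [Not r]]]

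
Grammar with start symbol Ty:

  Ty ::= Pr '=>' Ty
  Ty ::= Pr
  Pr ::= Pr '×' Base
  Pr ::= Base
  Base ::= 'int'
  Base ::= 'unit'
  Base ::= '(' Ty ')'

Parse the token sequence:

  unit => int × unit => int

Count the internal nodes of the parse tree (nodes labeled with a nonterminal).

[Ty [Pr [Base unit]] => [Ty [Pr [Pr [Base int]] × [Base unit]] => [Ty [Pr [Base int]]]]]

11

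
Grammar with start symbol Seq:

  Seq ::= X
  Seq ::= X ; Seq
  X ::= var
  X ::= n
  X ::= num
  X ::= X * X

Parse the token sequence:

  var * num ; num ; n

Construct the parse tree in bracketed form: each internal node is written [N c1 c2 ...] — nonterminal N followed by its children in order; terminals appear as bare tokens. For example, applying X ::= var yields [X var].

Seq
X ; Seq
X * X ; Seq
var * X ; Seq
var * num ; Seq
var * num ; X ; Seq
var * num ; num ; Seq
var * num ; num ; X
var * num ; num ; n

[Seq [X [X var] * [X num]] ; [Seq [X num] ; [Seq [X n]]]]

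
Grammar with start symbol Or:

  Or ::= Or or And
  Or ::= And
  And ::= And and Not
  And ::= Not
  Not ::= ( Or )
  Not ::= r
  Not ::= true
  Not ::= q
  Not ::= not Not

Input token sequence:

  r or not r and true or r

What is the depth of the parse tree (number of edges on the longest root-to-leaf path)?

[Or [Or [Or [And [Not r]]] or [And [And [Not not [Not r]]] and [Not true]]] or [And [Not r]]]

6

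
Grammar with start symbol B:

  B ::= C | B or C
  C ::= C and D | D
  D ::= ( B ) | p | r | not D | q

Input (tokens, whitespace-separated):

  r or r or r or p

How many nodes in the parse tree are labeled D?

4

[B [B [B [B [C [D r]]] or [C [D r]]] or [C [D r]]] or [C [D p]]]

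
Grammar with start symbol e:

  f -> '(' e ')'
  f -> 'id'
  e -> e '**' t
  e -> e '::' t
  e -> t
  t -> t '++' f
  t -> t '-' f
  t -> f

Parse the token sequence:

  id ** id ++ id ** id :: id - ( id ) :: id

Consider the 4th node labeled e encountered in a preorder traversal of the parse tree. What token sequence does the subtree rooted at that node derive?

id ** id ++ id

[e [e [e [e [e [t [f id]]] ** [t [t [f id]] ++ [f id]]] ** [t [f id]]] :: [t [t [f id]] - [f ( [e [t [f id]]] )]]] :: [t [f id]]]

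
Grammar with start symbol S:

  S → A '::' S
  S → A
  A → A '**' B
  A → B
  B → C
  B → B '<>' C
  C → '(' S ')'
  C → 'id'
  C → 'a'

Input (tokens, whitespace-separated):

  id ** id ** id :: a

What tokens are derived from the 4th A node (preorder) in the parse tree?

a

[S [A [A [A [B [C id]]] ** [B [C id]]] ** [B [C id]]] :: [S [A [B [C a]]]]]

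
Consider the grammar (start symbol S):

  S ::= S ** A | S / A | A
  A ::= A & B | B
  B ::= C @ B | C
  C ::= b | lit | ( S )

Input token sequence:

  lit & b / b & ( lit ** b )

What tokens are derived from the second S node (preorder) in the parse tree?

lit & b

[S [S [A [A [B [C lit]]] & [B [C b]]]] / [A [A [B [C b]]] & [B [C ( [S [S [A [B [C lit]]]] ** [A [B [C b]]]] )]]]]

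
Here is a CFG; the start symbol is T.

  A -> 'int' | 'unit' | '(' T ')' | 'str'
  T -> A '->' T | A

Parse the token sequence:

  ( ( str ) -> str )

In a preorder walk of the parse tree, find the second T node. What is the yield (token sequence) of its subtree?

( str ) -> str

[T [A ( [T [A ( [T [A str]] )] -> [T [A str]]] )]]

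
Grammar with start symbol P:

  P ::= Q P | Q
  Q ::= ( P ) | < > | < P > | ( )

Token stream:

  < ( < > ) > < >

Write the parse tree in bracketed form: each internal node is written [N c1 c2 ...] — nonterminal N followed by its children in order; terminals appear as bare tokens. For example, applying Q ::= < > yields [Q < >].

[P [Q < [P [Q ( [P [Q < >]] )]] >] [P [Q < >]]]

P
Q P
< P > P
< Q > P
< ( P ) > P
< ( Q ) > P
< ( < > ) > P
< ( < > ) > Q
< ( < > ) > < >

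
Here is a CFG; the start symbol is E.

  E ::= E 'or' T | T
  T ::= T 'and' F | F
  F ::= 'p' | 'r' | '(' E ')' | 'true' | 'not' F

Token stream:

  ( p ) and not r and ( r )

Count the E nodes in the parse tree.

3

[E [T [T [T [F ( [E [T [F p]]] )]] and [F not [F r]]] and [F ( [E [T [F r]]] )]]]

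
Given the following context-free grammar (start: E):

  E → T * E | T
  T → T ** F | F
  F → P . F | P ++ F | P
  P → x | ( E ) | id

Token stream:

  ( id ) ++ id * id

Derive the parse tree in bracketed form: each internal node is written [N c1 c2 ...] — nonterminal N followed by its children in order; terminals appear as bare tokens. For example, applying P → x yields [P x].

E
T * E
F * E
P ++ F * E
( E ) ++ F * E
( T ) ++ F * E
( F ) ++ F * E
( P ) ++ F * E
( id ) ++ F * E
( id ) ++ P * E
( id ) ++ id * E
( id ) ++ id * T
( id ) ++ id * F
( id ) ++ id * P
( id ) ++ id * id

[E [T [F [P ( [E [T [F [P id]]]] )] ++ [F [P id]]]] * [E [T [F [P id]]]]]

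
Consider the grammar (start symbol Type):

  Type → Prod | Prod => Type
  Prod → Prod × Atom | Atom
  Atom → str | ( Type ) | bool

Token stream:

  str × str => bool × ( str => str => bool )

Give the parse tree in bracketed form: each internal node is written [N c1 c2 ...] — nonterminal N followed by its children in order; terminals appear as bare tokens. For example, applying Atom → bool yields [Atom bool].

Type
Prod => Type
Prod × Atom => Type
Atom × Atom => Type
str × Atom => Type
str × str => Type
str × str => Prod
str × str => Prod × Atom
str × str => Atom × Atom
str × str => bool × Atom
str × str => bool × ( Type )
str × str => bool × ( Prod => Type )
str × str => bool × ( Atom => Type )
str × str => bool × ( str => Type )
str × str => bool × ( str => Prod => Type )
str × str => bool × ( str => Atom => Type )
str × str => bool × ( str => str => Type )
str × str => bool × ( str => str => Prod )
str × str => bool × ( str => str => Atom )
str × str => bool × ( str => str => bool )

[Type [Prod [Prod [Atom str]] × [Atom str]] => [Type [Prod [Prod [Atom bool]] × [Atom ( [Type [Prod [Atom str]] => [Type [Prod [Atom str]] => [Type [Prod [Atom bool]]]]] )]]]]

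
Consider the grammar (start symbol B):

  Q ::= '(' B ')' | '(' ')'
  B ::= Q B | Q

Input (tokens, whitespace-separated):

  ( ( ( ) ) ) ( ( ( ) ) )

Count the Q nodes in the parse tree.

6

[B [Q ( [B [Q ( [B [Q ( )]] )]] )] [B [Q ( [B [Q ( [B [Q ( )]] )]] )]]]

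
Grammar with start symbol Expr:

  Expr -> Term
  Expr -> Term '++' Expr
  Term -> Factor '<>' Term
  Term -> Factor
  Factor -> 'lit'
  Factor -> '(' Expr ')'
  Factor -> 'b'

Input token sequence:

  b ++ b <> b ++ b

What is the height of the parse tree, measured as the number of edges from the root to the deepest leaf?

5

[Expr [Term [Factor b]] ++ [Expr [Term [Factor b] <> [Term [Factor b]]] ++ [Expr [Term [Factor b]]]]]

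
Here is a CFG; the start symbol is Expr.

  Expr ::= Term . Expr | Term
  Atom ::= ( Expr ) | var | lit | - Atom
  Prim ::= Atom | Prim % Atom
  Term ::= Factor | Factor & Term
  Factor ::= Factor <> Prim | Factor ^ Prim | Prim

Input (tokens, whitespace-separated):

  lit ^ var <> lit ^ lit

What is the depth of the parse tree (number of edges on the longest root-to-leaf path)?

[Expr [Term [Factor [Factor [Factor [Factor [Prim [Atom lit]]] ^ [Prim [Atom var]]] <> [Prim [Atom lit]]] ^ [Prim [Atom lit]]]]]

8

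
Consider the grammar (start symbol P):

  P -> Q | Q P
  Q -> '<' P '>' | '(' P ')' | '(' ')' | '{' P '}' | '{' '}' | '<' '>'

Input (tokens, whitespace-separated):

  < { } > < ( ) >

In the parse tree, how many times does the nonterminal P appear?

[P [Q < [P [Q { }]] >] [P [Q < [P [Q ( )]] >]]]

4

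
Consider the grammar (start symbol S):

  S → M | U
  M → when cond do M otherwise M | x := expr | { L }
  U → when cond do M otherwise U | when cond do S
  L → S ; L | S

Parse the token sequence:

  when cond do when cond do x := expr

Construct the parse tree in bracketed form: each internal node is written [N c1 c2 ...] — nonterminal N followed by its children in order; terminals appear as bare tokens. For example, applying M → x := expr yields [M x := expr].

S
U
when cond do S
when cond do U
when cond do when cond do S
when cond do when cond do M
when cond do when cond do x := expr

[S [U when cond do [S [U when cond do [S [M x := expr]]]]]]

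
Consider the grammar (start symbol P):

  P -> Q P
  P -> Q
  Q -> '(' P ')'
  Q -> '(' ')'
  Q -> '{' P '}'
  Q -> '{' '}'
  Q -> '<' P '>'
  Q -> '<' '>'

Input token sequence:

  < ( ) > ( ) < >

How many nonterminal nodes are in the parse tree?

8

[P [Q < [P [Q ( )]] >] [P [Q ( )] [P [Q < >]]]]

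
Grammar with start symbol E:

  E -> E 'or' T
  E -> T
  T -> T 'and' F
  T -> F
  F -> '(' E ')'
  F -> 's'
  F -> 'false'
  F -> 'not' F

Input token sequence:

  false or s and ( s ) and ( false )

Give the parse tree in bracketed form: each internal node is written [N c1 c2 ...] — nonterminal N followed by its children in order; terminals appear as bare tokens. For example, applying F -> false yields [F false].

E
E or T
T or T
F or T
false or T
false or T and F
false or T and F and F
false or F and F and F
false or s and F and F
false or s and ( E ) and F
false or s and ( T ) and F
false or s and ( F ) and F
false or s and ( s ) and F
false or s and ( s ) and ( E )
false or s and ( s ) and ( T )
false or s and ( s ) and ( F )
false or s and ( s ) and ( false )

[E [E [T [F false]]] or [T [T [T [F s]] and [F ( [E [T [F s]]] )]] and [F ( [E [T [F false]]] )]]]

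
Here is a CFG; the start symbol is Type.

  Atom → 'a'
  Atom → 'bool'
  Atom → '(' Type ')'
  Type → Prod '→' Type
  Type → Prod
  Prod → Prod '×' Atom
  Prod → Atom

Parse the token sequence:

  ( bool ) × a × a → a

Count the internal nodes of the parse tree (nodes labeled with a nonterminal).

13

[Type [Prod [Prod [Prod [Atom ( [Type [Prod [Atom bool]]] )]] × [Atom a]] × [Atom a]] → [Type [Prod [Atom a]]]]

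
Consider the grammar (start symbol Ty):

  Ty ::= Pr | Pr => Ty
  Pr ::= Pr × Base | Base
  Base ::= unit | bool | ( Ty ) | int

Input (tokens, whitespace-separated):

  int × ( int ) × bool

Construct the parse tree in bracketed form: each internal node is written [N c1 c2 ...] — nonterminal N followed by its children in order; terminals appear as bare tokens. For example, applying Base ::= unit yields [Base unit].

Ty
Pr
Pr × Base
Pr × Base × Base
Base × Base × Base
int × Base × Base
int × ( Ty ) × Base
int × ( Pr ) × Base
int × ( Base ) × Base
int × ( int ) × Base
int × ( int ) × bool

[Ty [Pr [Pr [Pr [Base int]] × [Base ( [Ty [Pr [Base int]]] )]] × [Base bool]]]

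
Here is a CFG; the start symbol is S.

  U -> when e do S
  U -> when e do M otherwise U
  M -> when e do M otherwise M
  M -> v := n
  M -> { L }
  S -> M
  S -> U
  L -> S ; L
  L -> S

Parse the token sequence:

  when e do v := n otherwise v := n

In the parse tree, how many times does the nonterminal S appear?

[S [M when e do [M v := n] otherwise [M v := n]]]

1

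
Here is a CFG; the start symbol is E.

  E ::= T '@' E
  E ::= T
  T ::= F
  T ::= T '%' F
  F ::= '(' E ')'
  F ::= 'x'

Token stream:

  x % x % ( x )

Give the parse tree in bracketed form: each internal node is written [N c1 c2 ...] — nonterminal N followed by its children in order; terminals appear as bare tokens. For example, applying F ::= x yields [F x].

[E [T [T [T [F x]] % [F x]] % [F ( [E [T [F x]]] )]]]

E
T
T % F
T % F % F
F % F % F
x % F % F
x % x % F
x % x % ( E )
x % x % ( T )
x % x % ( F )
x % x % ( x )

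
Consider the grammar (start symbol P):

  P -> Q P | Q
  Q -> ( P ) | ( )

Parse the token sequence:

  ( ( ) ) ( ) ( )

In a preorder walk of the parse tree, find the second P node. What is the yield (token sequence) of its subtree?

( )

[P [Q ( [P [Q ( )]] )] [P [Q ( )] [P [Q ( )]]]]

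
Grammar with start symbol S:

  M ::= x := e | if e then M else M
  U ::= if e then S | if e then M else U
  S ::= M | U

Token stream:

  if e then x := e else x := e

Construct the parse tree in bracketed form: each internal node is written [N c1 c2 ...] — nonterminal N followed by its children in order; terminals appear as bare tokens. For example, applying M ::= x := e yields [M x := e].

[S [M if e then [M x := e] else [M x := e]]]

S
M
if e then M else M
if e then x := e else M
if e then x := e else x := e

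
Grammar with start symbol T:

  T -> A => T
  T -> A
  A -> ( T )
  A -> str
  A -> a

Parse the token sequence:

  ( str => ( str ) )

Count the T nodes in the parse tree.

4

[T [A ( [T [A str] => [T [A ( [T [A str]] )]]] )]]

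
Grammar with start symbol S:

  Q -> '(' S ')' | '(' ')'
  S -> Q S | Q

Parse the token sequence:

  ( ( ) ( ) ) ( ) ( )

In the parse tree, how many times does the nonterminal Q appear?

[S [Q ( [S [Q ( )] [S [Q ( )]]] )] [S [Q ( )] [S [Q ( )]]]]

5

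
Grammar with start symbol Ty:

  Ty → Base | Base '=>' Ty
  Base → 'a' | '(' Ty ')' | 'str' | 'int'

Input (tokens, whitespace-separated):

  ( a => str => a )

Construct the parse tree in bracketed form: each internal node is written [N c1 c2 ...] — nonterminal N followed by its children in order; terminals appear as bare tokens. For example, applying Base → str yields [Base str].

Ty
Base
( Ty )
( Base => Ty )
( a => Ty )
( a => Base => Ty )
( a => str => Ty )
( a => str => Base )
( a => str => a )

[Ty [Base ( [Ty [Base a] => [Ty [Base str] => [Ty [Base a]]]] )]]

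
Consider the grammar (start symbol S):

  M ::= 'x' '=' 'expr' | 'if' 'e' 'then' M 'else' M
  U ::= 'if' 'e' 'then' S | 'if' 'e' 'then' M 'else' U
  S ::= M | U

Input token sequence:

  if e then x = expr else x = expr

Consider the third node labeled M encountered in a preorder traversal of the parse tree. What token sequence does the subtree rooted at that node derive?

[S [M if e then [M x = expr] else [M x = expr]]]

x = expr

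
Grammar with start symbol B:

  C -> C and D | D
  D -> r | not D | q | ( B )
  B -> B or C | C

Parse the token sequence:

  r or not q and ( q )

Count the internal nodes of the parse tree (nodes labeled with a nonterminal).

[B [B [C [D r]]] or [C [C [D not [D q]]] and [D ( [B [C [D q]]] )]]]

12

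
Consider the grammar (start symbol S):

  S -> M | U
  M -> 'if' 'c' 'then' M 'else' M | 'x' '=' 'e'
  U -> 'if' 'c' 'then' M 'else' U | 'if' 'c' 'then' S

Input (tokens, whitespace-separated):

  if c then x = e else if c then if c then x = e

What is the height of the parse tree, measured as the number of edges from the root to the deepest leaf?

7

[S [U if c then [M x = e] else [U if c then [S [U if c then [S [M x = e]]]]]]]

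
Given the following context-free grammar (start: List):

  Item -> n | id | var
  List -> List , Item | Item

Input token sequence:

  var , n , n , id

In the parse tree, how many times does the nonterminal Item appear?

[List [List [List [List [Item var]] , [Item n]] , [Item n]] , [Item id]]

4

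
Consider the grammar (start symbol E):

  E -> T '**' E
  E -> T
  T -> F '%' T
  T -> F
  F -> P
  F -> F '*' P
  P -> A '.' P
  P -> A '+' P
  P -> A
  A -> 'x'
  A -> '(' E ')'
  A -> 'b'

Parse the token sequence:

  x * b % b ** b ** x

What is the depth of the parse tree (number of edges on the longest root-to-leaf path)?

7

[E [T [F [F [P [A x]]] * [P [A b]]] % [T [F [P [A b]]]]] ** [E [T [F [P [A b]]]] ** [E [T [F [P [A x]]]]]]]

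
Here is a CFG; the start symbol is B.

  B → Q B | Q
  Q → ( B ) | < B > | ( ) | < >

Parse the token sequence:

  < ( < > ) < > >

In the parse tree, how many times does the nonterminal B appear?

[B [Q < [B [Q ( [B [Q < >]] )] [B [Q < >]]] >]]

4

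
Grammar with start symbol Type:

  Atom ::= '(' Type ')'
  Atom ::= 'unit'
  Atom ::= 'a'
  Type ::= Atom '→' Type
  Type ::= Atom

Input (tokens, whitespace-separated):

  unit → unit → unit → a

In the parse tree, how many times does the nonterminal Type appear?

[Type [Atom unit] → [Type [Atom unit] → [Type [Atom unit] → [Type [Atom a]]]]]

4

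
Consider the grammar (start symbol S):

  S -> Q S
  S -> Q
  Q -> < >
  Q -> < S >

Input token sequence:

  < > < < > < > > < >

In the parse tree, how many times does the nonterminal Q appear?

[S [Q < >] [S [Q < [S [Q < >] [S [Q < >]]] >] [S [Q < >]]]]

5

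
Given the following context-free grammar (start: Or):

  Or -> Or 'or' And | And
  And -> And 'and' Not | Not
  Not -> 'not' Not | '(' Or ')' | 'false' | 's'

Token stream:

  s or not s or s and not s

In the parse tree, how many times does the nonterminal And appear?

4

[Or [Or [Or [And [Not s]]] or [And [Not not [Not s]]]] or [And [And [Not s]] and [Not not [Not s]]]]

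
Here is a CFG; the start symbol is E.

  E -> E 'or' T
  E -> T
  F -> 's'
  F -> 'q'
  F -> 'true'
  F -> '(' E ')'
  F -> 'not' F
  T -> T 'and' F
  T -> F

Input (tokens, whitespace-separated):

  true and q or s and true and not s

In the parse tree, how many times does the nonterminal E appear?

2

[E [E [T [T [F true]] and [F q]]] or [T [T [T [F s]] and [F true]] and [F not [F s]]]]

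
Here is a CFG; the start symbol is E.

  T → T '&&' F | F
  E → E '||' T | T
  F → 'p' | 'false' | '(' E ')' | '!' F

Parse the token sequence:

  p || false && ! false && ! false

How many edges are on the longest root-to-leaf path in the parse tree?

[E [E [T [F p]]] || [T [T [T [F false]] && [F ! [F false]]] && [F ! [F false]]]]

5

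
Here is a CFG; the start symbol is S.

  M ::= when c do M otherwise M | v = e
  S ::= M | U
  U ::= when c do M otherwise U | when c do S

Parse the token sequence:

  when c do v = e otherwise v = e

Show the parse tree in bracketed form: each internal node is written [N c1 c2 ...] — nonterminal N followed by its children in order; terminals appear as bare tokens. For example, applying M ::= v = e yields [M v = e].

S
M
when c do M otherwise M
when c do v = e otherwise M
when c do v = e otherwise v = e

[S [M when c do [M v = e] otherwise [M v = e]]]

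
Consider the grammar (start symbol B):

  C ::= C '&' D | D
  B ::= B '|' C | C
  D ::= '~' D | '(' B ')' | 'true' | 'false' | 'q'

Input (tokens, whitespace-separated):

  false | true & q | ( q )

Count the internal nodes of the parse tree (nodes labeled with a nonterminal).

[B [B [B [C [D false]]] | [C [C [D true]] & [D q]]] | [C [D ( [B [C [D q]]] )]]]

14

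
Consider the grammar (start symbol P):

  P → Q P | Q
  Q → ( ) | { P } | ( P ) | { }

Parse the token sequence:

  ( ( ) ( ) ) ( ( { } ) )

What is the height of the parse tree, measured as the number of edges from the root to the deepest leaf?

[P [Q ( [P [Q ( )] [P [Q ( )]]] )] [P [Q ( [P [Q ( [P [Q { }]] )]] )]]]

7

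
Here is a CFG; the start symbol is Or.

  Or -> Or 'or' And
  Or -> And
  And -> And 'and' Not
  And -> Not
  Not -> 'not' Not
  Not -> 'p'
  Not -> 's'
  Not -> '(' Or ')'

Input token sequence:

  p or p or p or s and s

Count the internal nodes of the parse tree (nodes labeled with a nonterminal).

[Or [Or [Or [Or [And [Not p]]] or [And [Not p]]] or [And [Not p]]] or [And [And [Not s]] and [Not s]]]

14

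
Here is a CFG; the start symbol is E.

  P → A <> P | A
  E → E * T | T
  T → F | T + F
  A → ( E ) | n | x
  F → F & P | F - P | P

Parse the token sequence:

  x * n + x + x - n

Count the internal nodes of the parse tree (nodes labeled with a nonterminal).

21

[E [E [T [F [P [A x]]]]] * [T [T [T [F [P [A n]]]] + [F [P [A x]]]] + [F [F [P [A x]]] - [P [A n]]]]]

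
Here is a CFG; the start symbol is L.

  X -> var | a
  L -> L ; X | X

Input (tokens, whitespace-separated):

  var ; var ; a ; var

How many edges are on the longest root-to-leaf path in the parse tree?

[L [L [L [L [X var]] ; [X var]] ; [X a]] ; [X var]]

5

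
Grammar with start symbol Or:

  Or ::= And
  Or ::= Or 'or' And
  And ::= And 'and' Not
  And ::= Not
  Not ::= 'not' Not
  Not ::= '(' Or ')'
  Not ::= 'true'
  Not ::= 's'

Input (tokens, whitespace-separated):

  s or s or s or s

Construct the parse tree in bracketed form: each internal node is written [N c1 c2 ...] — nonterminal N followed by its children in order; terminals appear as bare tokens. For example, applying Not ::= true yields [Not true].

Or
Or or And
Or or And or And
Or or And or And or And
And or And or And or And
Not or And or And or And
s or And or And or And
s or Not or And or And
s or s or And or And
s or s or Not or And
s or s or s or And
s or s or s or Not
s or s or s or s

[Or [Or [Or [Or [And [Not s]]] or [And [Not s]]] or [And [Not s]]] or [And [Not s]]]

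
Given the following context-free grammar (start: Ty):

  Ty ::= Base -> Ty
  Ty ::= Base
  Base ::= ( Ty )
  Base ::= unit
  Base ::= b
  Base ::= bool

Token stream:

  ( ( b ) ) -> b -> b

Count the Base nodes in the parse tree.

5

[Ty [Base ( [Ty [Base ( [Ty [Base b]] )]] )] -> [Ty [Base b] -> [Ty [Base b]]]]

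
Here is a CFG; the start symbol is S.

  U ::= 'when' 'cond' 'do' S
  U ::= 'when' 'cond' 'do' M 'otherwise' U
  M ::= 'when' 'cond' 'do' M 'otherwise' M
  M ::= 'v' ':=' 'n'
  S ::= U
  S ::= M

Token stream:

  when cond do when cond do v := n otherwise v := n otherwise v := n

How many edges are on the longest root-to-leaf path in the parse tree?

4

[S [M when cond do [M when cond do [M v := n] otherwise [M v := n]] otherwise [M v := n]]]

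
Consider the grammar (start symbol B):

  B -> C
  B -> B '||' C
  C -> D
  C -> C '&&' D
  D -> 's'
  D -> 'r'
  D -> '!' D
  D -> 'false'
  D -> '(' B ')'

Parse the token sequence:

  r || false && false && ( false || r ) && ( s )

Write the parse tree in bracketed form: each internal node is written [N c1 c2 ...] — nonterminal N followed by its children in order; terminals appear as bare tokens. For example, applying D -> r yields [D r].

[B [B [C [D r]]] || [C [C [C [C [D false]] && [D false]] && [D ( [B [B [C [D false]]] || [C [D r]]] )]] && [D ( [B [C [D s]]] )]]]

B
B || C
C || C
D || C
r || C
r || C && D
r || C && D && D
r || C && D && D && D
r || D && D && D && D
r || false && D && D && D
r || false && false && D && D
r || false && false && ( B ) && D
r || false && false && ( B || C ) && D
r || false && false && ( C || C ) && D
r || false && false && ( D || C ) && D
r || false && false && ( false || C ) && D
r || false && false && ( false || D ) && D
r || false && false && ( false || r ) && D
r || false && false && ( false || r ) && ( B )
r || false && false && ( false || r ) && ( C )
r || false && false && ( false || r ) && ( D )
r || false && false && ( false || r ) && ( s )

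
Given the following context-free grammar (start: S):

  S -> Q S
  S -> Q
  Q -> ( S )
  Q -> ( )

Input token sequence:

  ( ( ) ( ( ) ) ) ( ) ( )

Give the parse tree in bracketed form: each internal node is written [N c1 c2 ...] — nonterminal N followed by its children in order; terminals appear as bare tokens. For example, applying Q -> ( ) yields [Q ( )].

S
Q S
( S ) S
( Q S ) S
( ( ) S ) S
( ( ) Q ) S
( ( ) ( S ) ) S
( ( ) ( Q ) ) S
( ( ) ( ( ) ) ) S
( ( ) ( ( ) ) ) Q S
( ( ) ( ( ) ) ) ( ) S
( ( ) ( ( ) ) ) ( ) Q
( ( ) ( ( ) ) ) ( ) ( )

[S [Q ( [S [Q ( )] [S [Q ( [S [Q ( )]] )]]] )] [S [Q ( )] [S [Q ( )]]]]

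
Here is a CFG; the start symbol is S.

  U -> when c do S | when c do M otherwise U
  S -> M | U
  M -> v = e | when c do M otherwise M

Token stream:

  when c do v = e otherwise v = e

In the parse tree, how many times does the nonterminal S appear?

[S [M when c do [M v = e] otherwise [M v = e]]]

1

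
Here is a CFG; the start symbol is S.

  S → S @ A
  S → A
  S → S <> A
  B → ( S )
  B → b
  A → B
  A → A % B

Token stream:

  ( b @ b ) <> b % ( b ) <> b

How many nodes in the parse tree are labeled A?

7

[S [S [S [A [B ( [S [S [A [B b]]] @ [A [B b]]] )]]] <> [A [A [B b]] % [B ( [S [A [B b]]] )]]] <> [A [B b]]]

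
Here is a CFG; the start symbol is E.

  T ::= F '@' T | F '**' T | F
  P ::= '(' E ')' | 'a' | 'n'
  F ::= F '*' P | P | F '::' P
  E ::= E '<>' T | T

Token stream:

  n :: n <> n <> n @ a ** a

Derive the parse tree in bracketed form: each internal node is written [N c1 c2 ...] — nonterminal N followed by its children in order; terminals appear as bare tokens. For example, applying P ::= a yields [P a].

E
E <> T
E <> T <> T
T <> T <> T
F <> T <> T
F :: P <> T <> T
P :: P <> T <> T
n :: P <> T <> T
n :: n <> T <> T
n :: n <> F <> T
n :: n <> P <> T
n :: n <> n <> T
n :: n <> n <> F @ T
n :: n <> n <> P @ T
n :: n <> n <> n @ T
n :: n <> n <> n @ F ** T
n :: n <> n <> n @ P ** T
n :: n <> n <> n @ a ** T
n :: n <> n <> n @ a ** F
n :: n <> n <> n @ a ** P
n :: n <> n <> n @ a ** a

[E [E [E [T [F [F [P n]] :: [P n]]]] <> [T [F [P n]]]] <> [T [F [P n]] @ [T [F [P a]] ** [T [F [P a]]]]]]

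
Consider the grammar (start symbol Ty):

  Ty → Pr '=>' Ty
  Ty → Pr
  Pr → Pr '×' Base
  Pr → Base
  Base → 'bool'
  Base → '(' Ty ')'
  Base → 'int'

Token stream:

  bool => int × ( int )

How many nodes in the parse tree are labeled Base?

[Ty [Pr [Base bool]] => [Ty [Pr [Pr [Base int]] × [Base ( [Ty [Pr [Base int]]] )]]]]

4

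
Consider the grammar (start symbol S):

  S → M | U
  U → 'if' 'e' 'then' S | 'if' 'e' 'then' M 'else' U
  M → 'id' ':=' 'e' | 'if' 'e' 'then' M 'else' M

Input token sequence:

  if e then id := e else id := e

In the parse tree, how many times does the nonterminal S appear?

1

[S [M if e then [M id := e] else [M id := e]]]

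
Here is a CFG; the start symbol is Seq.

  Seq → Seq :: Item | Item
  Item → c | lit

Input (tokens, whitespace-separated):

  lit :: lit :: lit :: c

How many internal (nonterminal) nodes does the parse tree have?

8

[Seq [Seq [Seq [Seq [Item lit]] :: [Item lit]] :: [Item lit]] :: [Item c]]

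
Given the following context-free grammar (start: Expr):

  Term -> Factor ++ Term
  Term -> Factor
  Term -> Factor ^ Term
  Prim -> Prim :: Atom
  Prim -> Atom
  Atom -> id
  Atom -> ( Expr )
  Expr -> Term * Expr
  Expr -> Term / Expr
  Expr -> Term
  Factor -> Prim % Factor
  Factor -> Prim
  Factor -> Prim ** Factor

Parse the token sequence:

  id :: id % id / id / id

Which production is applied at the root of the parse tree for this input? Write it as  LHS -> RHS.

[Expr [Term [Factor [Prim [Prim [Atom id]] :: [Atom id]] % [Factor [Prim [Atom id]]]]] / [Expr [Term [Factor [Prim [Atom id]]]] / [Expr [Term [Factor [Prim [Atom id]]]]]]]

Expr -> Term / Expr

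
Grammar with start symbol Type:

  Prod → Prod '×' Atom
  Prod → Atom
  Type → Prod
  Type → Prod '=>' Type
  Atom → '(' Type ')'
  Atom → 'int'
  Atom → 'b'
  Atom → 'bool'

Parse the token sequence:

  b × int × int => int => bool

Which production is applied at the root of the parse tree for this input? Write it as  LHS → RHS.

Type → Prod '=>' Type

[Type [Prod [Prod [Prod [Atom b]] × [Atom int]] × [Atom int]] => [Type [Prod [Atom int]] => [Type [Prod [Atom bool]]]]]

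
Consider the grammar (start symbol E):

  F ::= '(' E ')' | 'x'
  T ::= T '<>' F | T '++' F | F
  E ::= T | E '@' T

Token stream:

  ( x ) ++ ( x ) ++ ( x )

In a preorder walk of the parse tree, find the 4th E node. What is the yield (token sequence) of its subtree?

[E [T [T [T [F ( [E [T [F x]]] )]] ++ [F ( [E [T [F x]]] )]] ++ [F ( [E [T [F x]]] )]]]

x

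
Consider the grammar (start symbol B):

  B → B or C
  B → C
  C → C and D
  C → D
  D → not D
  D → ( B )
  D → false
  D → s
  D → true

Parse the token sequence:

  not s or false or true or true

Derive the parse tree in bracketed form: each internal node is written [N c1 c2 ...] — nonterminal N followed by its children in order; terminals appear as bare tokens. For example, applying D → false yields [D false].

B
B or C
B or C or C
B or C or C or C
C or C or C or C
D or C or C or C
not D or C or C or C
not s or C or C or C
not s or D or C or C
not s or false or C or C
not s or false or D or C
not s or false or true or C
not s or false or true or D
not s or false or true or true

[B [B [B [B [C [D not [D s]]]] or [C [D false]]] or [C [D true]]] or [C [D true]]]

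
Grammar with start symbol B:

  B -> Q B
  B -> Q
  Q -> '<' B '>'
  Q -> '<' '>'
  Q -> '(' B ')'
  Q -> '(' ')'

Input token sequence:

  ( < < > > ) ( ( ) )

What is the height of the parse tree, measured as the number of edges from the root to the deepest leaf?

6

[B [Q ( [B [Q < [B [Q < >]] >]] )] [B [Q ( [B [Q ( )]] )]]]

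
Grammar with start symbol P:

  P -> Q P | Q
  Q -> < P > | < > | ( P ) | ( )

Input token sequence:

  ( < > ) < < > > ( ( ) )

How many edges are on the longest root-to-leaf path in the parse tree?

[P [Q ( [P [Q < >]] )] [P [Q < [P [Q < >]] >] [P [Q ( [P [Q ( )]] )]]]]

6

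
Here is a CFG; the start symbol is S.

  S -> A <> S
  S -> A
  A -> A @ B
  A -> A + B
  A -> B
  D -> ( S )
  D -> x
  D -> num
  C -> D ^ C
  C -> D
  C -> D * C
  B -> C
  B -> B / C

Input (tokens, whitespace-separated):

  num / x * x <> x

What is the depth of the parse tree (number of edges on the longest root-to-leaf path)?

[S [A [B [B [C [D num]]] / [C [D x] * [C [D x]]]]] <> [S [A [B [C [D x]]]]]]

6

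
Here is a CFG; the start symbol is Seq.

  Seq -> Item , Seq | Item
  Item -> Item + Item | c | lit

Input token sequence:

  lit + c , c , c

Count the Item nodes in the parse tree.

[Seq [Item [Item lit] + [Item c]] , [Seq [Item c] , [Seq [Item c]]]]

5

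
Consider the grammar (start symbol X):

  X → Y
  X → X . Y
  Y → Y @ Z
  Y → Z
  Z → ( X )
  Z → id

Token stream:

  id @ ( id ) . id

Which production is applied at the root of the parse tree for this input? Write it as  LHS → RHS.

[X [X [Y [Y [Z id]] @ [Z ( [X [Y [Z id]]] )]]] . [Y [Z id]]]

X → X . Y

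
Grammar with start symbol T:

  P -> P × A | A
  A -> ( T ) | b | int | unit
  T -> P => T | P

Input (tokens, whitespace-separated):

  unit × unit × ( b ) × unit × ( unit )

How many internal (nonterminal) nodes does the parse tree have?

[T [P [P [P [P [P [A unit]] × [A unit]] × [A ( [T [P [A b]]] )]] × [A unit]] × [A ( [T [P [A unit]]] )]]]

17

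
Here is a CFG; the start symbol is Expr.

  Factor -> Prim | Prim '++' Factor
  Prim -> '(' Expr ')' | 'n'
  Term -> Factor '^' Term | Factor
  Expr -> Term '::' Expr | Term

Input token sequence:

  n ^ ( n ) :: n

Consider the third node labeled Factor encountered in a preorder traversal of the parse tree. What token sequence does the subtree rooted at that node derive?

n

[Expr [Term [Factor [Prim n]] ^ [Term [Factor [Prim ( [Expr [Term [Factor [Prim n]]]] )]]]] :: [Expr [Term [Factor [Prim n]]]]]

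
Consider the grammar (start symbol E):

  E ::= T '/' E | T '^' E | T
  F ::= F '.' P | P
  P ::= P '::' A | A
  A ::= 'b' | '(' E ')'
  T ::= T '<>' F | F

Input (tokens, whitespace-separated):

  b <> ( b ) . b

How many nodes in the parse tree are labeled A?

[E [T [T [F [P [A b]]]] <> [F [F [P [A ( [E [T [F [P [A b]]]]] )]]] . [P [A b]]]]]

4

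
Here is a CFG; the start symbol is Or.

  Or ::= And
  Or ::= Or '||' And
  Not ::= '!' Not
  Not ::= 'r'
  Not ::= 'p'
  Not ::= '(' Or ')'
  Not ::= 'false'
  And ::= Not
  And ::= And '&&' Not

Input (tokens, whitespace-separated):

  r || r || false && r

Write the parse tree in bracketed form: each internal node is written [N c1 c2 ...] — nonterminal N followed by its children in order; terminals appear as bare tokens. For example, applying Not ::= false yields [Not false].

Or
Or || And
Or || And || And
And || And || And
Not || And || And
r || And || And
r || Not || And
r || r || And
r || r || And && Not
r || r || Not && Not
r || r || false && Not
r || r || false && r

[Or [Or [Or [And [Not r]]] || [And [Not r]]] || [And [And [Not false]] && [Not r]]]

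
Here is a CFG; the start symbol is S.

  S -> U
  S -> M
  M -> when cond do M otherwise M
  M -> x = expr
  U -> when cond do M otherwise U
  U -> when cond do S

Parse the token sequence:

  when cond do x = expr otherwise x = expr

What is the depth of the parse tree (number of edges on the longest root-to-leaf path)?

[S [M when cond do [M x = expr] otherwise [M x = expr]]]

3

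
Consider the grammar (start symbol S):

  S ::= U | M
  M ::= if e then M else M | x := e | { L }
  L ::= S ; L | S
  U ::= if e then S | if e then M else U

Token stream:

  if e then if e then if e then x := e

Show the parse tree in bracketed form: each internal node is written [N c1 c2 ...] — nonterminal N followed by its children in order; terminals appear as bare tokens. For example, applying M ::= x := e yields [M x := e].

[S [U if e then [S [U if e then [S [U if e then [S [M x := e]]]]]]]]

S
U
if e then S
if e then U
if e then if e then S
if e then if e then U
if e then if e then if e then S
if e then if e then if e then M
if e then if e then if e then x := e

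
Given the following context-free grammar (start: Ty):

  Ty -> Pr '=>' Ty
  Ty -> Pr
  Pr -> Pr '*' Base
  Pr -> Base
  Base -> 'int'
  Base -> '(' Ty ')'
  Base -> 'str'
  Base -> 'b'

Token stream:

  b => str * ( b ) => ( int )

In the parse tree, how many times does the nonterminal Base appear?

[Ty [Pr [Base b]] => [Ty [Pr [Pr [Base str]] * [Base ( [Ty [Pr [Base b]]] )]] => [Ty [Pr [Base ( [Ty [Pr [Base int]]] )]]]]]

6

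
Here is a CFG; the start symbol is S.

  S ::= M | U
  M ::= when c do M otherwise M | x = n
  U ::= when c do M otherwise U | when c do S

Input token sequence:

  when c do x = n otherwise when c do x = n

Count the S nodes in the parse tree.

[S [U when c do [M x = n] otherwise [U when c do [S [M x = n]]]]]

2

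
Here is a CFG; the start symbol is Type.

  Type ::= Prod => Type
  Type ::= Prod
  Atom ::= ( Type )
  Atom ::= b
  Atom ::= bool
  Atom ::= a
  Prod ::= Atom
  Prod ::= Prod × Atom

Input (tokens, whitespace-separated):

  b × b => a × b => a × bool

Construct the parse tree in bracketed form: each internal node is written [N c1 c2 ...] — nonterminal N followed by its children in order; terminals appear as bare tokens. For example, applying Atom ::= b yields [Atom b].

[Type [Prod [Prod [Atom b]] × [Atom b]] => [Type [Prod [Prod [Atom a]] × [Atom b]] => [Type [Prod [Prod [Atom a]] × [Atom bool]]]]]

Type
Prod => Type
Prod × Atom => Type
Atom × Atom => Type
b × Atom => Type
b × b => Type
b × b => Prod => Type
b × b => Prod × Atom => Type
b × b => Atom × Atom => Type
b × b => a × Atom => Type
b × b => a × b => Type
b × b => a × b => Prod
b × b => a × b => Prod × Atom
b × b => a × b => Atom × Atom
b × b => a × b => a × Atom
b × b => a × b => a × bool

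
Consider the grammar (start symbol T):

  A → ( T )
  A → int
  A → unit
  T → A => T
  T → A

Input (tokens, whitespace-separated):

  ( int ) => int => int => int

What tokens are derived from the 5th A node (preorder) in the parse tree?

[T [A ( [T [A int]] )] => [T [A int] => [T [A int] => [T [A int]]]]]

int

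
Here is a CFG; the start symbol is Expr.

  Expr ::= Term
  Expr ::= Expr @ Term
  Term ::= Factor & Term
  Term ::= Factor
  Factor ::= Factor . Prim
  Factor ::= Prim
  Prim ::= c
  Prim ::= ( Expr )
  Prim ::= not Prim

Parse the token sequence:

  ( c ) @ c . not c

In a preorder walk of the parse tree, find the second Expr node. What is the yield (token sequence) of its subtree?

[Expr [Expr [Term [Factor [Prim ( [Expr [Term [Factor [Prim c]]]] )]]]] @ [Term [Factor [Factor [Prim c]] . [Prim not [Prim c]]]]]

( c )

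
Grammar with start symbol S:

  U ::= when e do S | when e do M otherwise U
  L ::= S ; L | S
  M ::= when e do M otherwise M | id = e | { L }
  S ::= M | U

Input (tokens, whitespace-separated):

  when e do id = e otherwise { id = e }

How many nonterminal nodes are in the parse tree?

[S [M when e do [M id = e] otherwise [M { [L [S [M id = e]]] }]]]

7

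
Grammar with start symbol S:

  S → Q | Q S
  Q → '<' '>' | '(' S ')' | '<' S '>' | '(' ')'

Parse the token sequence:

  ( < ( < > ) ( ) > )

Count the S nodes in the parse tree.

5

[S [Q ( [S [Q < [S [Q ( [S [Q < >]] )] [S [Q ( )]]] >]] )]]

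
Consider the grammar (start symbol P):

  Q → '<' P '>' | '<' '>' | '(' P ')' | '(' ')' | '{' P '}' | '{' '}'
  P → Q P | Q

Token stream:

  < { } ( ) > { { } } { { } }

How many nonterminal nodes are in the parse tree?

[P [Q < [P [Q { }] [P [Q ( )]]] >] [P [Q { [P [Q { }]] }] [P [Q { [P [Q { }]] }]]]]

14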